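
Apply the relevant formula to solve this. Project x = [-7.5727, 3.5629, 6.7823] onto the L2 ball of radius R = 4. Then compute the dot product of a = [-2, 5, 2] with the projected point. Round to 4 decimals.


Step 1: Compute ||x|| (intermediates to 6 decimals).
||x|| = sqrt((-7.5727)^2 + 3.5629^2 + 6.7823^2) = 10.772169
Step 2: Project.
Since ||x|| > R, scale = R/||x|| = 4/10.772169 = 0.371327, proj(x) = scale * x
proj(x) = [-2.811948, 1.323001, 2.518451]
Step 3: Dot product.
a^T * proj(x) = -2*(-2.811948) + 5*1.323001 + 2*2.518451 = 17.2758


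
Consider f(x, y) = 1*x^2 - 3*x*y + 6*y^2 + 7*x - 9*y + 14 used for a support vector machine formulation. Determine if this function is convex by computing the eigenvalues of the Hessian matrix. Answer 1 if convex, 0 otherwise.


The Hessian of f(x,y) = 1*x^2 - 3*x*y + 6*y^2 + 7*x - 9*y + 14 is:
H = [[2, -3], [-3, 12]]
Trace = 2 + 12 = 14
Determinant = 2*12 - (-3)^2 = 15
Discriminant = (14)^2 - 4*15 = 136.0
Eigenvalues: lambda_1 = 1.169, lambda_2 = 12.831
The function is convex.

1


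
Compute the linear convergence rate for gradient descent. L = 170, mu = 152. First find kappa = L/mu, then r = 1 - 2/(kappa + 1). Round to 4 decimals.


Step 1: Compute the condition number.
kappa = L/mu = 170/152 = 1.1184
Step 2: Compute the convergence rate.
r = 1 - 2/(kappa + 1) = 1 - 2*mu/(L + mu) = (L - mu)/(L + mu) = 18/322 = 0.0559


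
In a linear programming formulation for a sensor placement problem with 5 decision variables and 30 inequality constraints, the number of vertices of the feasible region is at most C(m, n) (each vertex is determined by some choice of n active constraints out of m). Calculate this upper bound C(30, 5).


Each vertex corresponds to some choice of n active constraints out of m, so the number of vertices is at most C(m, n) = m! / (n!(m-n)!).
m = 30, n = 5
Numerator: 30 * 29 * 28 * 27 * 26
Denominator: 5! = 120
C(30, 5) = 142506


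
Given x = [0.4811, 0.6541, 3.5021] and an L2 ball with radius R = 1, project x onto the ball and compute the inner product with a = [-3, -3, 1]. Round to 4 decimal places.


Step 1: Compute ||x|| (intermediates to 6 decimals).
||x|| = sqrt(0.4811^2 + 0.6541^2 + 3.5021^2) = 3.594998
Step 2: Project.
Since ||x|| > R, scale = R/||x|| = 1/3.594998 = 0.278164, proj(x) = scale * x
proj(x) = [0.133825, 0.181947, 0.974158]
Step 3: Dot product.
a^T * proj(x) = -3*0.133825 - 3*0.181947 + 1*0.974158 = 0.0268


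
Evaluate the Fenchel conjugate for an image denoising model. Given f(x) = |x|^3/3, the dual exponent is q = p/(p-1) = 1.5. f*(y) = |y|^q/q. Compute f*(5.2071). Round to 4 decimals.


The conjugate exponent q satisfies 1/p + 1/q = 1.
p = 3, so q = 3/(3 - 1) = 1.5
|y|^q = 5.2071^1.5 = 11.8821
f*(5.2071) = 11.8821 / 1.5 = 7.9214


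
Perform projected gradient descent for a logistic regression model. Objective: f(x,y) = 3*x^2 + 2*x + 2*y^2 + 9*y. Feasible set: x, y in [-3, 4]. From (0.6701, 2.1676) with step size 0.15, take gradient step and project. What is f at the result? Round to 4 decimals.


Step 1: Compute gradient at (0.6701, 2.1676).
grad_x = 2*3*0.6701 + 2 = 6.0206
grad_y = 2*2*2.1676 + 9 = 17.6704
Step 2: Gradient step.
x_raw = 0.6701 - 0.15*6.0206 = -0.233
y_raw = 2.1676 - 0.15*17.6704 = -0.483
Step 3: Project onto [-3, 4].
x_proj = clip(-0.233) = -0.233
y_proj = clip(-0.483) = -0.483
Step 4: Evaluate f.
f(-0.233, -0.483) = -4.1833


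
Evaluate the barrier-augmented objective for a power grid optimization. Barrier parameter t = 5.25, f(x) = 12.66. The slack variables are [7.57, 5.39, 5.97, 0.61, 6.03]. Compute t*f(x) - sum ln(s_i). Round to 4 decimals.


Step 1: Compute log-barrier.
ln values: [2.0242, 1.6845, 1.7867, -0.4943, 1.7967]
phi = -(2.0242 + 1.6845 + 1.7867 - 0.4943 + 1.7967) = -6.7979
Step 2: Compute augmented objective.
t*f(x) = 5.25*12.66 = 66.465
Total = 66.465 - 6.7979 = 59.6671


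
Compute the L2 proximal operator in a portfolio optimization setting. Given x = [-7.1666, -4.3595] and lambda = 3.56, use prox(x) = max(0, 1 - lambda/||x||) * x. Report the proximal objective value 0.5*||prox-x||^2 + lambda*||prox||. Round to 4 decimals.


Step 1: Compute ||x||.
||x|| = 8.3884
Step 2: Compute scaling factor.
scale = max(0, 1 - 3.56/8.3884) = 0.5756
Step 3: prox(x) = [-4.1251, -2.5093]
||prox(x)|| = 4.8284
Step 4: Proximal objective.
0.5*||prox-x||^2 = 6.3368
lambda*||prox|| = 17.1891
Total = 23.5259


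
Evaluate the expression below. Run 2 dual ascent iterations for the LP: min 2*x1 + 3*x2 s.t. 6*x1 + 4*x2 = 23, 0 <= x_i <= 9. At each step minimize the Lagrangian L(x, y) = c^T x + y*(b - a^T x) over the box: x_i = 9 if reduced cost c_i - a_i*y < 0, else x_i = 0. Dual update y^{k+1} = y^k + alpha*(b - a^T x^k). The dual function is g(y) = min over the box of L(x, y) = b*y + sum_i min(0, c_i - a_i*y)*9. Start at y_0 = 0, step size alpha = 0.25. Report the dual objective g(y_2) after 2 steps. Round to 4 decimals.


Dual ascent for LP: min 2*x1 + 3*x2, 6*x1 + 4*x2 = 23, 0 <= x_i <= 9
Step 1: y^k = 0.0, reduced costs: (2.0, 3.0)
  x^k = (0.0, 0.0), subgradient = b - a^T x = 23.0
  y^{k+1} = 0.0 + 0.25*23.0 = 5.75
Step 2: y^k = 5.75, reduced costs: (-32.5, -20.0)
  x^k = (9.0, 9.0), subgradient = b - a^T x = -67.0
  y^{k+1} = 5.75 + 0.25*-67.0 = -11.0
Dual objective at y_2 = -11.0: reduced costs (68.0, 47.0), box minimizer x = (0.0, 0.0)
g(y_2) = b*y + (c1 - a1*y)*x1 + (c2 - a2*y)*x2 = 23*(-11.0) + 68.0*0.0 + 47.0*0.0 = -253.0 + 0.0 + 0.0 = -253.0


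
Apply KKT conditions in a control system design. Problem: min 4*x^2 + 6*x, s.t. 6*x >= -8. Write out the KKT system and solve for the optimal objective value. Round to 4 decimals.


Step 1: Try lambda = 0 (constraint inactive).
Stationarity: 2*4*x + 6 = 0
x* = -6/(2*4) = -0.75
Check constraint: 6*-0.75 = -4.5 >= -8 -- satisfied.
Step 2: Compute optimal value.
f(x*) = 4*(-0.75)^2 + 6*(-0.75) = -2.25


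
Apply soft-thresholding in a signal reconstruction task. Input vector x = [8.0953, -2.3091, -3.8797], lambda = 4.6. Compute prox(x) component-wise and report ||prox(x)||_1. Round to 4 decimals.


Soft-thresholding with lambda = 4.6:
prox(8.0953) = sign(8.0953)*max(|8.0953| - 4.6, 0) = 3.4953
prox(-2.3091) = sign(-2.3091)*max(|-2.3091| - 4.6, 0) = 0.0
prox(-3.8797) = sign(-3.8797)*max(|-3.8797| - 4.6, 0) = 0.0
prox(x) = [3.4953, 0.0, 0.0]
||prox(x)||_1 = 3.4953 + 0.0 + 0.0 = 3.4953


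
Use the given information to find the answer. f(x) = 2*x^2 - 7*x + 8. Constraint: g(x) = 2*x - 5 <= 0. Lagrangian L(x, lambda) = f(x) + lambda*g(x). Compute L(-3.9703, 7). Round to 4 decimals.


Step 1: Evaluate f(x).
f(-3.9703) = 2*(-3.9703)^2 - 7*(-3.9703) + 8 = 67.3187
Step 2: Evaluate g(x).
g(-3.9703) = 2*-3.9703 - 5 = -12.9406
Step 3: Compute Lagrangian.
L = 67.3187 + 7*-12.9406 = -23.2655


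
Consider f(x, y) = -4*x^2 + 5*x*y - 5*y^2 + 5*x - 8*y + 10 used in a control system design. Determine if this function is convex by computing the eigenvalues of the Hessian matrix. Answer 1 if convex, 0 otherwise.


The Hessian of f(x,y) = -4*x^2 + 5*x*y - 5*y^2 + 5*x - 8*y + 10 is:
H = [[-8, 5], [5, -10]]
Trace = -8 - 10 = -18
Determinant = -8*-10 - (5)^2 = 55
Discriminant = (-18)^2 - 4*55 = 104.0
Eigenvalues: lambda_1 = -14.099, lambda_2 = -3.901
The function is not convex.

0


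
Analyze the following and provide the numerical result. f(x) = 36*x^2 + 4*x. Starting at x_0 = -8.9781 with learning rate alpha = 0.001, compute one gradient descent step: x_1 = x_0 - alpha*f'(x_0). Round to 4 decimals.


We compute the gradient at x_0 and apply the update.
f'(x) = 72*x + 4
f'(-8.9781) = 72*-8.9781 + 4 = -642.4232
x_1 = -8.9781 - 0.001*-642.4232 = -8.3357


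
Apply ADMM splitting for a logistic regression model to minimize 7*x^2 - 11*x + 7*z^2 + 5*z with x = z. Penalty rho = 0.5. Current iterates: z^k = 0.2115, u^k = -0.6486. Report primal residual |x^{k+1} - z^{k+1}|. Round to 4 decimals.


ADMM iteration with rho = 0.5, z^k = 0.2115, u^k = -0.6486
Step 1: x-update.
Minimize 7*x^2 - 11*x + (0.5/2)*(x - 0.2115 - 0.6486)^2
FOC: (2*7 + 0.5)*x = 11 + 0.5*(0.2115 + 0.6486)
x^{k+1} = 0.7883
Step 2: z-update.
Minimize 7*z^2 + 5*z + (0.5/2)*(0.7883 - z - 0.6486)^2
FOC: (2*7 + 0.5)*z = -5 + 0.5*(0.7883 - 0.6486)
z^{k+1} = -0.34
Step 3: u-update.
u^{k+1} = -0.6486 + 0.7883 + 0.34 = 0.4797
Step 4: Primal residual = |0.7883 + 0.34| = 1.1283


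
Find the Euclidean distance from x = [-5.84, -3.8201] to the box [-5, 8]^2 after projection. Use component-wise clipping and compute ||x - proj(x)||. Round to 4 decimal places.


Project each component onto [-5, 8].
clip(-5.84) = -5.0, clip(-3.8201) = -3.8201
Projection = [-5.0, -3.8201]
Squared diffs: [0.7056, 0.0]
Distance = sqrt(0.7056) = 0.84


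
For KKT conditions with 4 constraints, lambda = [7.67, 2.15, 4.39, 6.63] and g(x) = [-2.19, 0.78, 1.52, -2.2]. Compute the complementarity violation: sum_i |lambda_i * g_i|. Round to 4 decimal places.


KKT complementary slackness check:
lambda_1 * g_1 = 7.67 * -2.19 = -16.7973
lambda_2 * g_2 = 2.15 * 0.78 = 1.677
lambda_3 * g_3 = 4.39 * 1.52 = 6.6728
lambda_4 * g_4 = 6.63 * -2.2 = -14.586
Total violation = 16.7973 + 1.677 + 6.6728 + 14.586 = 39.7331


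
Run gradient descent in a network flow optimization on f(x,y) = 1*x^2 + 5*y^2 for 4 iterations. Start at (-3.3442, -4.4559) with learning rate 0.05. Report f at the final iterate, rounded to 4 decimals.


Gradient descent on f(x,y) = 1*x^2 + 5*y^2.
Starting point: (-3.3442, -4.4559), alpha = 0.05
Step 1: grad_x = 2*1*-3.3442 = -6.6884, grad_y = 2*5*-4.4559 = -44.559
  x_1 = -3.3442 - 0.05*-6.6884 = -3.0098
  y_1 = -4.4559 - 0.05*-44.559 = -2.228
Step 2: grad_x = 2*1*-3.0098 = -6.0196, grad_y = 2*5*-2.228 = -22.2795
  x_2 = -3.0098 - 0.05*-6.0196 = -2.7088
  y_2 = -2.228 - 0.05*-22.2795 = -1.114
Step 3: grad_x = 2*1*-2.7088 = -5.4176, grad_y = 2*5*-1.114 = -11.1398
  x_3 = -2.7088 - 0.05*-5.4176 = -2.4379
  y_3 = -1.114 - 0.05*-11.1398 = -0.557
Step 4: grad_x = 2*1*-2.4379 = -4.8758, grad_y = 2*5*-0.557 = -5.5699
  x_4 = -2.4379 - 0.05*-4.8758 = -2.1941
  y_4 = -0.557 - 0.05*-5.5699 = -0.2785
f(-2.1941, -0.2785) = 1*(-2.1941)^2 + 5*(-0.2785)^2 = 5.202


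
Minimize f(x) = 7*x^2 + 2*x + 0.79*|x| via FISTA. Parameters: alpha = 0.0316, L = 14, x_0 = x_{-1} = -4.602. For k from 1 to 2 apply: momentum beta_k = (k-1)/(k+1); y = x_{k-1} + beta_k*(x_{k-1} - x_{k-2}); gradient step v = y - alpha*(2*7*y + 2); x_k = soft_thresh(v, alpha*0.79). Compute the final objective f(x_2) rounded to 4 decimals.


FISTA on f(x) = 7*x^2 + 2*x + 0.79*|x|
L = 14, alpha = 0.0316
Iteration 1: beta = 0.0, y = -4.602 + 0.0*(-4.602 + 4.602) = -4.602
  grad(y) = -62.428, v = y - alpha*grad = -2.6293
  prox(v) = soft_thresh(-2.6293, 0.025) = -2.6043
Iteration 2: beta = 0.3333, y = -2.6043 + 0.3333*(-2.6043 + 4.602) = -1.9384
  grad(y) = -25.1378, v = y - alpha*grad = -1.1441
  prox(v) = soft_thresh(-1.1441, 0.025) = -1.1191
f(x_2) = 7*(-1.1191)^2 + 2*(-1.1191) + 0.79*|-1.1191| = 7.4125


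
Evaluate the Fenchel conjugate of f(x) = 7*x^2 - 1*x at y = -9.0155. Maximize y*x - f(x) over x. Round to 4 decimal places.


f*(y) = sup_x {y*x - a*x^2 - b*x} = sup_x {(y-b)*x - a*x^2}
FOC: (y - b) - 2a*x = 0 => x* = (y - b)/(2a)
x* = (-9.0155 + 1)/(2*7) = -0.5725
f*(-9.0155) = (y-b)^2/(4a) = (-9.0155 + 1)^2/(4*7)
= 64.2482/28 = 2.2946


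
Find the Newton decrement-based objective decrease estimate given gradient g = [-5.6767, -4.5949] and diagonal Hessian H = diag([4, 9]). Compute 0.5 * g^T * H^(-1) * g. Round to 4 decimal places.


Step 1: H is diagonal, so H^(-1) * g = [-1.4192, -0.5105].
Step 2: g^T H^(-1) g = sum_i g_i^2 / H_ii
  = (-5.6767)^2/4 + (-4.5949)^2/9
  = 8.0562 + 2.3459 = 10.4021
Step 3: Objective decrease = 0.5 * g^T H^(-1) g = 5.2011


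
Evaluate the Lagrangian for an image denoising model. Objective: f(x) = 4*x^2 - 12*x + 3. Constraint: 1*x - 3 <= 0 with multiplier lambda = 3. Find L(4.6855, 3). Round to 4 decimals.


Step 1: Evaluate f(x).
f(4.6855) = 4*4.6855^2 - 12*4.6855 + 3 = 34.5896
Step 2: Evaluate g(x).
g(4.6855) = 1*4.6855 - 3 = 1.6855
Step 3: Compute Lagrangian.
L = 34.5896 + 3*1.6855 = 39.6461


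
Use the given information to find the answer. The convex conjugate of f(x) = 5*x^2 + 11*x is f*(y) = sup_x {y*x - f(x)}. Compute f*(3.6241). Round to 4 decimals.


f*(y) = sup_x {y*x - a*x^2 - b*x} = sup_x {(y-b)*x - a*x^2}
FOC: (y - b) - 2a*x = 0 => x* = (y - b)/(2a)
x* = (3.6241 - 11)/(2*5) = -0.7376
f*(3.6241) = (y-b)^2/(4a) = (3.6241 - 11)^2/(4*5)
= 54.4039/20 = 2.7202


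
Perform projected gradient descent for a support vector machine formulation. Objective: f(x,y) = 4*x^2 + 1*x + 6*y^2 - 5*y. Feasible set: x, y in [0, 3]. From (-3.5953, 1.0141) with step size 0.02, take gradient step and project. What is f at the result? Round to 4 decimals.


Step 1: Compute gradient at (-3.5953, 1.0141).
grad_x = 2*4*-3.5953 + 1 = -27.7624
grad_y = 2*6*1.0141 - 5 = 7.1692
Step 2: Gradient step.
x_raw = -3.5953 - 0.02*-27.7624 = -3.0401
y_raw = 1.0141 - 0.02*7.1692 = 0.8707
Step 3: Project onto [0, 3].
x_proj = clip(-3.0401) = 0.0
y_proj = clip(0.8707) = 0.8707
Step 4: Evaluate f.
f(0.0, 0.8707) = 0.1953


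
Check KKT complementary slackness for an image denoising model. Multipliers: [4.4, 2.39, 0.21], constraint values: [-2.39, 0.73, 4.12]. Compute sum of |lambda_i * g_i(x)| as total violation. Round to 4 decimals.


KKT complementary slackness check:
lambda_1 * g_1 = 4.4 * -2.39 = -10.516
lambda_2 * g_2 = 2.39 * 0.73 = 1.7447
lambda_3 * g_3 = 0.21 * 4.12 = 0.8652
Total violation = 10.516 + 1.7447 + 0.8652 = 13.1259


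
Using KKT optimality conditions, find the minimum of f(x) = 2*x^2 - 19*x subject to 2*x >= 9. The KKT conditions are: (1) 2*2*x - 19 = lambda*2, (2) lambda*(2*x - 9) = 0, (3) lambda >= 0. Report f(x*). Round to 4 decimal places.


Step 1: Try lambda = 0 (constraint inactive).
Stationarity: 2*2*x - 19 = 0
x* = 19/(2*2) = 4.75
Check constraint: 2*4.75 = 9.5 >= 9 -- satisfied.
Step 2: Compute optimal value.
f(x*) = 2*4.75^2 - 19*4.75 = -45.125


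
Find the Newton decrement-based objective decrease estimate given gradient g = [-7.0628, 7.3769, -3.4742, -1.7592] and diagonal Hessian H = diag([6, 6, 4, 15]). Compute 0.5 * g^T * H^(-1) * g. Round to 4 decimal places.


Step 1: H is diagonal, so H^(-1) * g = [-1.1771, 1.2295, -0.8686, -0.1173].
Step 2: g^T H^(-1) g = sum_i g_i^2 / H_ii
  = (-7.0628)^2/6 + (7.3769)^2/6 + (-3.4742)^2/4 + (-1.7592)^2/15
  = 8.3139 + 9.0698 + 3.0175 + 0.2063 = 20.6075
Step 3: Objective decrease = 0.5 * g^T H^(-1) g = 10.3037


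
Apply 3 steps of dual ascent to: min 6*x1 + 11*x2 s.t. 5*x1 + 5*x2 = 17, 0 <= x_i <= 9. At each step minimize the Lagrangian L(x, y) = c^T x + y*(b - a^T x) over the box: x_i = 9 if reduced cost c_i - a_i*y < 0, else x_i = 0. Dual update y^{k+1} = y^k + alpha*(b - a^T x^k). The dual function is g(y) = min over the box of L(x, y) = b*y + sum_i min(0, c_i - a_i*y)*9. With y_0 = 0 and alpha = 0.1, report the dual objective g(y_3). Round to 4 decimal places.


Dual ascent for LP: min 6*x1 + 11*x2, 5*x1 + 5*x2 = 17, 0 <= x_i <= 9
Step 1: y^k = 0.0, reduced costs: (6.0, 11.0)
  x^k = (0.0, 0.0), subgradient = b - a^T x = 17.0
  y^{k+1} = 0.0 + 0.1*17.0 = 1.7
Step 2: y^k = 1.7, reduced costs: (-2.5, 2.5)
  x^k = (9.0, 0.0), subgradient = b - a^T x = -28.0
  y^{k+1} = 1.7 + 0.1*-28.0 = -1.1
Step 3: y^k = -1.1, reduced costs: (11.5, 16.5)
  x^k = (0.0, 0.0), subgradient = b - a^T x = 17.0
  y^{k+1} = -1.1 + 0.1*17.0 = 0.6
Dual objective at y_3 = 0.6: reduced costs (3.0, 8.0), box minimizer x = (0.0, 0.0)
g(y_3) = b*y + (c1 - a1*y)*x1 + (c2 - a2*y)*x2 = 17*0.6 + 3.0*0.0 + 8.0*0.0 = 10.2 + 0.0 + 0.0 = 10.2


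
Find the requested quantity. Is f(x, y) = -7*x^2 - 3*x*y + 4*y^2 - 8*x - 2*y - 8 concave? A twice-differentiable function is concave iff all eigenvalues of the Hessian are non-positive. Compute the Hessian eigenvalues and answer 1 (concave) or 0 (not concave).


The Hessian of f(x,y) = -7*x^2 - 3*x*y + 4*y^2 - 8*x - 2*y - 8 is:
H = [[-14, -3], [-3, 8]]
Trace = -14 + 8 = -6
Determinant = -14*8 - (-3)^2 = -121
Discriminant = (-6)^2 - 4*-121 = 520.0
Eigenvalues: lambda_1 = -14.4018, lambda_2 = 8.4018
The function is not concave.

0


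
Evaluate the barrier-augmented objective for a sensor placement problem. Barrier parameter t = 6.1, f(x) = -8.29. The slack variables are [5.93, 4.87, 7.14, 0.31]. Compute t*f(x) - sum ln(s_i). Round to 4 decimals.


Step 1: Compute log-barrier.
ln values: [1.78, 1.5831, 1.9657, -1.1712]
phi = -(1.78 + 1.5831 + 1.9657 - 1.1712) = -4.1576
Step 2: Compute augmented objective.
t*f(x) = 6.1*-8.29 = -50.569
Total = -50.569 - 4.1576 = -54.7266


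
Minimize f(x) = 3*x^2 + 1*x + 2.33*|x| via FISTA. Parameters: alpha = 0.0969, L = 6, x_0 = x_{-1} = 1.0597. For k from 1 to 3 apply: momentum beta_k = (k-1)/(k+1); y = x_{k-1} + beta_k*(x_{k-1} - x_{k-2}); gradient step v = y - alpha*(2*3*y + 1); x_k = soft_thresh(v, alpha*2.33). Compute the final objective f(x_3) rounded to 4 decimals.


FISTA on f(x) = 3*x^2 + 1*x + 2.33*|x|
L = 6, alpha = 0.0969
Iteration 1: beta = 0.0, y = 1.0597 + 0.0*(1.0597 - 1.0597) = 1.0597
  grad(y) = 7.3582, v = y - alpha*grad = 0.3467
  prox(v) = soft_thresh(0.3467, 0.2258) = 0.1209
Iteration 2: beta = 0.3333, y = 0.1209 + 0.3333*(0.1209 - 1.0597) = -0.192
  grad(y) = -0.1521, v = y - alpha*grad = -0.1773
  prox(v) = soft_thresh(-0.1773, 0.2258) = 0.0
Iteration 3: beta = 0.5, y = 0.0 + 0.5*(0.0 - 0.1209) = -0.0605
  grad(y) = 0.6373, v = y - alpha*grad = -0.1222
  prox(v) = soft_thresh(-0.1222, 0.2258) = 0.0
f(x_3) = 3*0.0^2 + 1*0.0 + 2.33*|0.0| = 0.0


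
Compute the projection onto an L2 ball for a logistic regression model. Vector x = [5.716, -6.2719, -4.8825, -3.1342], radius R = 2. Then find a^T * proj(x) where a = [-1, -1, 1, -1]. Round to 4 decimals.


Step 1: Compute ||x|| (intermediates to 6 decimals).
||x|| = sqrt(5.716^2 + (-6.2719)^2 + (-4.8825)^2 + (-3.1342)^2) = 10.27966
Step 2: Project.
Since ||x|| > R, scale = R/||x|| = 2/10.27966 = 0.194559, proj(x) = scale * x
proj(x) = [1.112099, -1.220255, -0.949934, -0.609787]
Step 3: Dot product.
a^T * proj(x) = -1*1.112099 - 1*(-1.220255) + 1*(-0.949934) - 1*(-0.609787) = -0.232


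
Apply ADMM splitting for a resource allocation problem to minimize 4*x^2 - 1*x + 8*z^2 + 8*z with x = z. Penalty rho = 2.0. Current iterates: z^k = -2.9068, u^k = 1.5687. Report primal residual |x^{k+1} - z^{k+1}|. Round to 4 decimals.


ADMM iteration with rho = 2.0, z^k = -2.9068, u^k = 1.5687
Step 1: x-update.
Minimize 4*x^2 - 1*x + (2.0/2)*(x + 2.9068 + 1.5687)^2
FOC: (2*4 + 2.0)*x = 1 + 2.0*(-2.9068 - 1.5687)
x^{k+1} = -0.7951
Step 2: z-update.
Minimize 8*z^2 + 8*z + (2.0/2)*(-0.7951 - z + 1.5687)^2
FOC: (2*8 + 2.0)*z = -8 + 2.0*(-0.7951 + 1.5687)
z^{k+1} = -0.3585
Step 3: u-update.
u^{k+1} = 1.5687 - 0.7951 + 0.3585 = 1.1321
Step 4: Primal residual = |-0.7951 + 0.3585| = 0.4366


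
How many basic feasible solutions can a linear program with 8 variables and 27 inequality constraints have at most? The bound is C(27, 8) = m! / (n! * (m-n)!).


Each vertex corresponds to some choice of n active constraints out of m, so the number of vertices is at most C(m, n) = m! / (n!(m-n)!).
m = 27, n = 8
Numerator: 27 * 26 * 25 * 24 * 23 * 22 * 21 * 20
Denominator: 8! = 40320
C(27, 8) = 2220075


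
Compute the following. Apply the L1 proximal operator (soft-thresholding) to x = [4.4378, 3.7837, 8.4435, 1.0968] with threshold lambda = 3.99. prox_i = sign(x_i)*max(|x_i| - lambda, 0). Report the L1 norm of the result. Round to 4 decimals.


Soft-thresholding with lambda = 3.99:
prox(4.4378) = sign(4.4378)*max(|4.4378| - 3.99, 0) = 0.4478
prox(3.7837) = sign(3.7837)*max(|3.7837| - 3.99, 0) = 0.0
prox(8.4435) = sign(8.4435)*max(|8.4435| - 3.99, 0) = 4.4535
prox(1.0968) = sign(1.0968)*max(|1.0968| - 3.99, 0) = 0.0
prox(x) = [0.4478, 0.0, 4.4535, 0.0]
||prox(x)||_1 = 0.4478 + 0.0 + 4.4535 + 0.0 = 4.9013


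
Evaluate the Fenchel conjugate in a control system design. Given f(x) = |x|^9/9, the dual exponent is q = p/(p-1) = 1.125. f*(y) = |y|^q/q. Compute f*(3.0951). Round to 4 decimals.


The conjugate exponent q satisfies 1/p + 1/q = 1.
p = 9, so q = 9/(9 - 1) = 1.125
|y|^q = 3.0951^1.125 = 3.5646
f*(3.0951) = 3.5646 / 1.125 = 3.1685


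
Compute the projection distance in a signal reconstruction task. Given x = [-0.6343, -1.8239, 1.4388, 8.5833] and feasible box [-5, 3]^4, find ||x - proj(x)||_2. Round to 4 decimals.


Project each component onto [-5, 3].
clip(-0.6343) = -0.6343, clip(-1.8239) = -1.8239, clip(1.4388) = 1.4388, clip(8.5833) = 3.0
Projection = [-0.6343, -1.8239, 1.4388, 3.0]
Squared diffs: [0.0, 0.0, 0.0, 31.1732]
Distance = sqrt(31.1732) = 5.5833


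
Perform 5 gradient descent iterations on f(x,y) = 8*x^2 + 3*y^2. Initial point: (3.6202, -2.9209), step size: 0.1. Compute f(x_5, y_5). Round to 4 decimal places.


Gradient descent on f(x,y) = 8*x^2 + 3*y^2.
Starting point: (3.6202, -2.9209), alpha = 0.1
Step 1: grad_x = 2*8*3.6202 = 57.9232, grad_y = 2*3*-2.9209 = -17.5254
  x_1 = 3.6202 - 0.1*57.9232 = -2.1721
  y_1 = -2.9209 - 0.1*-17.5254 = -1.1684
Step 2: grad_x = 2*8*-2.1721 = -34.7539, grad_y = 2*3*-1.1684 = -7.0102
  x_2 = -2.1721 - 0.1*-34.7539 = 1.3033
  y_2 = -1.1684 - 0.1*-7.0102 = -0.4673
Step 3: grad_x = 2*8*1.3033 = 20.8524, grad_y = 2*3*-0.4673 = -2.8041
  x_3 = 1.3033 - 0.1*20.8524 = -0.782
  y_3 = -0.4673 - 0.1*-2.8041 = -0.1869
Step 4: grad_x = 2*8*-0.782 = -12.5114, grad_y = 2*3*-0.1869 = -1.1216
  x_4 = -0.782 - 0.1*-12.5114 = 0.4692
  y_4 = -0.1869 - 0.1*-1.1216 = -0.0748
Step 5: grad_x = 2*8*0.4692 = 7.5068, grad_y = 2*3*-0.0748 = -0.4487
  x_5 = 0.4692 - 0.1*7.5068 = -0.2815
  y_5 = -0.0748 - 0.1*-0.4487 = -0.0299
f(-0.2815, -0.0299) = 8*(-0.2815)^2 + 3*(-0.0299)^2 = 0.6367


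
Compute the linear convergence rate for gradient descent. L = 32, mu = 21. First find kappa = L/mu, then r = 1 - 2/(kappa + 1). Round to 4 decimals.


Step 1: Compute the condition number.
kappa = L/mu = 32/21 = 1.5238
Step 2: Compute the convergence rate.
r = 1 - 2/(kappa + 1) = 1 - 2*mu/(L + mu) = (L - mu)/(L + mu) = 11/53 = 0.2075


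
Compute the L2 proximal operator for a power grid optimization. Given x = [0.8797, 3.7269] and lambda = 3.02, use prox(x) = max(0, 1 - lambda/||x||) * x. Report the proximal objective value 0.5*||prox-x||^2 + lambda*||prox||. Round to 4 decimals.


Step 1: Compute ||x||.
||x|| = 3.8293
Step 2: Compute scaling factor.
scale = max(0, 1 - 3.02/3.8293) = 0.2113
Step 3: prox(x) = [0.1859, 0.7877]
||prox(x)|| = 0.8093
Step 4: Proximal objective.
0.5*||prox-x||^2 = 4.5602
lambda*||prox|| = 2.4441
Total = 7.0043


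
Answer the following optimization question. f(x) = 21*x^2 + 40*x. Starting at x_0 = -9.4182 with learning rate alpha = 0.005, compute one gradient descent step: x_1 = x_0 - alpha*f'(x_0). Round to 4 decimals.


We compute the gradient at x_0 and apply the update.
f'(x) = 42*x + 40
f'(-9.4182) = 42*-9.4182 + 40 = -355.5644
x_1 = -9.4182 - 0.005*-355.5644 = -7.6404


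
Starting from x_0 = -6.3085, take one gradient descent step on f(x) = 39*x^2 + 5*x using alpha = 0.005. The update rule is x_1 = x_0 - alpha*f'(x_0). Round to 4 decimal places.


We compute the gradient at x_0 and apply the update.
f'(x) = 78*x + 5
f'(-6.3085) = 78*-6.3085 + 5 = -487.063
x_1 = -6.3085 - 0.005*-487.063 = -3.8732


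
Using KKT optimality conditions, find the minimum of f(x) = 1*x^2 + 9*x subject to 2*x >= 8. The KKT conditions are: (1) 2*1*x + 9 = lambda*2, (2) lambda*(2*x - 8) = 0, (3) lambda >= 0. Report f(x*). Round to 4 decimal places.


Step 1: Try lambda = 0 (constraint inactive).
x_unc = -9/(2*1) = -4.5
Check: 2*-4.5 = -9.0 < 8 -- violated!
Step 2: Constraint must be active: 2*x = 8
x* = 8/2 = 4.0
lambda = (2*1*4.0 + 9)/2 = 8.5
Step 3: Compute optimal value.
f(x*) = 1*4.0^2 + 9*4.0 = 52.0


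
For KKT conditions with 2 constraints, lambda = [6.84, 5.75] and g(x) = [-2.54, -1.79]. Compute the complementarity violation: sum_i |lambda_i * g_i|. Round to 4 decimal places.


KKT complementary slackness check:
lambda_1 * g_1 = 6.84 * -2.54 = -17.3736
lambda_2 * g_2 = 5.75 * -1.79 = -10.2925
Total violation = 17.3736 + 10.2925 = 27.6661


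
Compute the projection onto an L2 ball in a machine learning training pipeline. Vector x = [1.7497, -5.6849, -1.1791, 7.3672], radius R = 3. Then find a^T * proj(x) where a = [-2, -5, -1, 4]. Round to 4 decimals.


Step 1: Compute ||x|| (intermediates to 6 decimals).
||x|| = sqrt(1.7497^2 + (-5.6849)^2 + (-1.1791)^2 + 7.3672^2) = 9.541774
Step 2: Project.
Since ||x|| > R, scale = R/||x|| = 3/9.541774 = 0.314407, proj(x) = scale * x
proj(x) = [0.550118, -1.787372, -0.370717, 2.316299]
Step 3: Dot product.
a^T * proj(x) = -2*0.550118 - 5*(-1.787372) - 1*(-0.370717) + 4*2.316299 = 17.4725


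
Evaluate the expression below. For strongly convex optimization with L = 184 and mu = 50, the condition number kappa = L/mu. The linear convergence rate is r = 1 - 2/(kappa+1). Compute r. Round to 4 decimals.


Step 1: Compute the condition number.
kappa = L/mu = 184/50 = 3.68
Step 2: Compute the convergence rate.
r = 1 - 2/(kappa + 1) = 1 - 2*mu/(L + mu) = (L - mu)/(L + mu) = 134/234 = 0.5726


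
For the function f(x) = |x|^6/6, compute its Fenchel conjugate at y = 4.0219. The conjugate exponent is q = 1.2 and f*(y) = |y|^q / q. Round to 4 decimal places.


The conjugate exponent q satisfies 1/p + 1/q = 1.
p = 6, so q = 6/(6 - 1) = 1.2
|y|^q = 4.0219^1.2 = 5.3127
f*(4.0219) = 5.3127 / 1.2 = 4.4273


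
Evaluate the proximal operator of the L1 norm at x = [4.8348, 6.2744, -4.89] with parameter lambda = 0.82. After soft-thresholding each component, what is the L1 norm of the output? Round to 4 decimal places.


Soft-thresholding with lambda = 0.82:
prox(4.8348) = sign(4.8348)*max(|4.8348| - 0.82, 0) = 4.0148
prox(6.2744) = sign(6.2744)*max(|6.2744| - 0.82, 0) = 5.4544
prox(-4.89) = sign(-4.89)*max(|-4.89| - 0.82, 0) = -4.07
prox(x) = [4.0148, 5.4544, -4.07]
||prox(x)||_1 = 4.0148 + 5.4544 + 4.07 = 13.5392


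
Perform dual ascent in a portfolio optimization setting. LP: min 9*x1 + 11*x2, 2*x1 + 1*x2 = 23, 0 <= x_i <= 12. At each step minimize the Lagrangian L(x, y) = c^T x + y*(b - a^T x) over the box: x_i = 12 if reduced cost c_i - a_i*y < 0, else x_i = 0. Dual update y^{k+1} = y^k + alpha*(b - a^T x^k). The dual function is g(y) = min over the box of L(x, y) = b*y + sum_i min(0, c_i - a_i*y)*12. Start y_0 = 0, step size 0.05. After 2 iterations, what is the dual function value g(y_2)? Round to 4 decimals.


Dual ascent for LP: min 9*x1 + 11*x2, 2*x1 + 1*x2 = 23, 0 <= x_i <= 12
Step 1: y^k = 0.0, reduced costs: (9.0, 11.0)
  x^k = (0.0, 0.0), subgradient = b - a^T x = 23.0
  y^{k+1} = 0.0 + 0.05*23.0 = 1.15
Step 2: y^k = 1.15, reduced costs: (6.7, 9.85)
  x^k = (0.0, 0.0), subgradient = b - a^T x = 23.0
  y^{k+1} = 1.15 + 0.05*23.0 = 2.3
Dual objective at y_2 = 2.3: reduced costs (4.4, 8.7), box minimizer x = (0.0, 0.0)
g(y_2) = b*y + (c1 - a1*y)*x1 + (c2 - a2*y)*x2 = 23*2.3 + 4.4*0.0 + 8.7*0.0 = 52.9 + 0.0 + 0.0 = 52.9


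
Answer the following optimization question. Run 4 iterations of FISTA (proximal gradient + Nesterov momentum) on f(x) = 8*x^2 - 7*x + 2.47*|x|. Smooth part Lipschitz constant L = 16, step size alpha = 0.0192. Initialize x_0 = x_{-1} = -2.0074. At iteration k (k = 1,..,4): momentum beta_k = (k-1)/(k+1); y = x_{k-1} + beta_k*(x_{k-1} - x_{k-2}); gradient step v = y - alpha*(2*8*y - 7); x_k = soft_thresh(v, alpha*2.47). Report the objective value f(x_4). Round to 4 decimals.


FISTA on f(x) = 8*x^2 - 7*x + 2.47*|x|
L = 16, alpha = 0.0192
Iteration 1: beta = 0.0, y = -2.0074 + 0.0*(-2.0074 + 2.0074) = -2.0074
  grad(y) = -39.1184, v = y - alpha*grad = -1.2563
  prox(v) = soft_thresh(-1.2563, 0.0474) = -1.2089
Iteration 2: beta = 0.3333, y = -1.2089 + 0.3333*(-1.2089 + 2.0074) = -0.9427
  grad(y) = -22.0838, v = y - alpha*grad = -0.5187
  prox(v) = soft_thresh(-0.5187, 0.0474) = -0.4713
Iteration 3: beta = 0.5, y = -0.4713 + 0.5*(-0.4713 + 1.2089) = -0.1025
  grad(y) = -8.6401, v = y - alpha*grad = 0.0634
  prox(v) = soft_thresh(0.0634, 0.0474) = 0.016
Iteration 4: beta = 0.6, y = 0.016 + 0.6*(0.016 + 0.4713) = 0.3083
  grad(y) = -2.0669, v = y - alpha*grad = 0.348
  prox(v) = soft_thresh(0.348, 0.0474) = 0.3006
f(x_4) = 8*0.3006^2 - 7*0.3006 + 2.47*|0.3006| = -0.6388


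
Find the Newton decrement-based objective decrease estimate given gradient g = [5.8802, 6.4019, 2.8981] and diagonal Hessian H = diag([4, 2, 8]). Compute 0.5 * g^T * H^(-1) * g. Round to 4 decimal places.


Step 1: H is diagonal, so H^(-1) * g = [1.4701, 3.201, 0.3623].
Step 2: g^T H^(-1) g = sum_i g_i^2 / H_ii
  = (5.8802)^2/4 + (6.4019)^2/2 + (2.8981)^2/8
  = 8.6442 + 20.4922 + 1.0499 = 30.1862
Step 3: Objective decrease = 0.5 * g^T H^(-1) g = 15.0931


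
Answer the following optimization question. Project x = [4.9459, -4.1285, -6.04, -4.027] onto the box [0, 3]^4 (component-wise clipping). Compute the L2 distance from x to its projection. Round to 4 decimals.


Project each component onto [0, 3].
clip(4.9459) = 3.0, clip(-4.1285) = 0.0, clip(-6.04) = 0.0, clip(-4.027) = 0.0
Projection = [3.0, 0.0, 0.0, 0.0]
Squared diffs: [3.7865, 17.0445, 36.4816, 16.2167]
Distance = sqrt(73.5293) = 8.5749


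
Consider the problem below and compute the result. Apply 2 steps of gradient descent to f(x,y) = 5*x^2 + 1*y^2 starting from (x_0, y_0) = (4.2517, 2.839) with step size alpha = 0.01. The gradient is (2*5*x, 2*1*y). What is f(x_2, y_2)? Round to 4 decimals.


Gradient descent on f(x,y) = 5*x^2 + 1*y^2.
Starting point: (4.2517, 2.839), alpha = 0.01
Step 1: grad_x = 2*5*4.2517 = 42.517, grad_y = 2*1*2.839 = 5.678
  x_1 = 4.2517 - 0.01*42.517 = 3.8265
  y_1 = 2.839 - 0.01*5.678 = 2.7822
Step 2: grad_x = 2*5*3.8265 = 38.2653, grad_y = 2*1*2.7822 = 5.5644
  x_2 = 3.8265 - 0.01*38.2653 = 3.4439
  y_2 = 2.7822 - 0.01*5.5644 = 2.7266
f(3.4439, 2.7266) = 5*3.4439^2 + 1*2.7266^2 = 66.7357


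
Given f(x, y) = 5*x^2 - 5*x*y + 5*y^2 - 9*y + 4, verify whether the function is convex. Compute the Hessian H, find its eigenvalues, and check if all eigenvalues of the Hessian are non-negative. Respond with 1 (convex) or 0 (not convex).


The Hessian of f(x,y) = 5*x^2 - 5*x*y + 5*y^2 - 9*y + 4 is:
H = [[10, -5], [-5, 10]]
Trace = 10 + 10 = 20
Determinant = 10*10 - (-5)^2 = 75
Discriminant = (20)^2 - 4*75 = 100.0
Eigenvalues: lambda_1 = 5.0, lambda_2 = 15.0
The function is convex.

1


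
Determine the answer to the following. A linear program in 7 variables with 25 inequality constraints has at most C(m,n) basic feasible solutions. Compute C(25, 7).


Each vertex corresponds to some choice of n active constraints out of m, so the number of vertices is at most C(m, n) = m! / (n!(m-n)!).
m = 25, n = 7
Numerator: 25 * 24 * 23 * 22 * 21 * 20 * 19
Denominator: 7! = 5040
C(25, 7) = 480700


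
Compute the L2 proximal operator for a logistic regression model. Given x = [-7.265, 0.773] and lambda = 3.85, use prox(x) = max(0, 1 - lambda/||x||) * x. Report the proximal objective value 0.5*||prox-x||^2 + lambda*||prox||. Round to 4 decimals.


Step 1: Compute ||x||.
||x|| = 7.306
Step 2: Compute scaling factor.
scale = max(0, 1 - 3.85/7.306) = 0.473
Step 3: prox(x) = [-3.4366, 0.3657]
||prox(x)|| = 3.456
Step 4: Proximal objective.
0.5*||prox-x||^2 = 7.4113
lambda*||prox|| = 13.3056
Total = 20.7169


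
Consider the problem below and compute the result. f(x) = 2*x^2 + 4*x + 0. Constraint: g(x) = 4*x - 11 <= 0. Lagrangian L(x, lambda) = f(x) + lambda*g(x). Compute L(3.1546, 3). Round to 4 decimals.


Step 1: Evaluate f(x).
f(3.1546) = 2*3.1546^2 + 4*3.1546 + 0 = 32.5214
Step 2: Evaluate g(x).
g(3.1546) = 4*3.1546 - 11 = 1.6184
Step 3: Compute Lagrangian.
L = 32.5214 + 3*1.6184 = 37.3766


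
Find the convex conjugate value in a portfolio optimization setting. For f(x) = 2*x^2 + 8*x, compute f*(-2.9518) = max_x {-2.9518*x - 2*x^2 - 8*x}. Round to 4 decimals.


f*(y) = sup_x {y*x - a*x^2 - b*x} = sup_x {(y-b)*x - a*x^2}
FOC: (y - b) - 2a*x = 0 => x* = (y - b)/(2a)
x* = (-2.9518 - 8)/(2*2) = -2.738
f*(-2.9518) = (y-b)^2/(4a) = (-2.9518 - 8)^2/(4*2)
= 119.9419/8 = 14.9927


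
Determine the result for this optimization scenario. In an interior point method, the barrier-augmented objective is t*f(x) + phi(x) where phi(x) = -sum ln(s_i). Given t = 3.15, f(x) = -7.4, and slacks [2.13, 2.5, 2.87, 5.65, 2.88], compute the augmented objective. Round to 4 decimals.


Step 1: Compute log-barrier.
ln values: [0.7561, 0.9163, 1.0543, 1.7317, 1.0578]
phi = -(0.7561 + 0.9163 + 1.0543 + 1.7317 + 1.0578) = -5.5162
Step 2: Compute augmented objective.
t*f(x) = 3.15*-7.4 = -23.31
Total = -23.31 - 5.5162 = -28.8262


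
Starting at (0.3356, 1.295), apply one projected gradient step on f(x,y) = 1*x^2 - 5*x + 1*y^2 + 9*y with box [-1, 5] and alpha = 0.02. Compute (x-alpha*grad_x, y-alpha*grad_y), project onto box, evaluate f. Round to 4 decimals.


Step 1: Compute gradient at (0.3356, 1.295).
grad_x = 2*1*0.3356 - 5 = -4.3288
grad_y = 2*1*1.295 + 9 = 11.59
Step 2: Gradient step.
x_raw = 0.3356 - 0.02*-4.3288 = 0.4222
y_raw = 1.295 - 0.02*11.59 = 1.0632
Step 3: Project onto [-1, 5].
x_proj = clip(0.4222) = 0.4222
y_proj = clip(1.0632) = 1.0632
Step 4: Evaluate f.
f(0.4222, 1.0632) = 8.7665


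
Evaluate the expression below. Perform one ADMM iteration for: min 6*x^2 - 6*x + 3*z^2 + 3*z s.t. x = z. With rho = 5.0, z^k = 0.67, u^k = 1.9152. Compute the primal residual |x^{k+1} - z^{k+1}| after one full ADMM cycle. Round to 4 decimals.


ADMM iteration with rho = 5.0, z^k = 0.67, u^k = 1.9152
Step 1: x-update.
Minimize 6*x^2 - 6*x + (5.0/2)*(x - 0.67 + 1.9152)^2
FOC: (2*6 + 5.0)*x = 6 + 5.0*(0.67 - 1.9152)
x^{k+1} = -0.0133
Step 2: z-update.
Minimize 3*z^2 + 3*z + (5.0/2)*(-0.0133 - z + 1.9152)^2
FOC: (2*3 + 5.0)*z = -3 + 5.0*(-0.0133 + 1.9152)
z^{k+1} = 0.5918
Step 3: u-update.
u^{k+1} = 1.9152 - 0.0133 - 0.5918 = 1.3101
Step 4: Primal residual = |-0.0133 - 0.5918| = 0.6051


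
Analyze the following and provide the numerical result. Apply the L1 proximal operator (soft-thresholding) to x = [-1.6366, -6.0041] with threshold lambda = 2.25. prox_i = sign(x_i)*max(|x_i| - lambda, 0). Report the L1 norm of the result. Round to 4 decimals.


Soft-thresholding with lambda = 2.25:
prox(-1.6366) = sign(-1.6366)*max(|-1.6366| - 2.25, 0) = 0.0
prox(-6.0041) = sign(-6.0041)*max(|-6.0041| - 2.25, 0) = -3.7541
prox(x) = [0.0, -3.7541]
||prox(x)||_1 = 0.0 + 3.7541 = 3.7541


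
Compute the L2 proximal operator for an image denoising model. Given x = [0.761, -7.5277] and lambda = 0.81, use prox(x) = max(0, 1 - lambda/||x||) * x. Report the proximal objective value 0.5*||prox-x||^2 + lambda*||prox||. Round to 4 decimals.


Step 1: Compute ||x||.
||x|| = 7.5661
Step 2: Compute scaling factor.
scale = max(0, 1 - 0.81/7.5661) = 0.8929
Step 3: prox(x) = [0.6795, -6.7218]
||prox(x)|| = 6.7561
Step 4: Proximal objective.
0.5*||prox-x||^2 = 0.3281
lambda*||prox|| = 5.4724
Total = 5.8005


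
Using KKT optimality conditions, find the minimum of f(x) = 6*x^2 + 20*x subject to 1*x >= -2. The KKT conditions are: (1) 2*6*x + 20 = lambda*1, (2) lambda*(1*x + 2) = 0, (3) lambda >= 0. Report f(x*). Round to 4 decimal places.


Step 1: Try lambda = 0 (constraint inactive).
Stationarity: 2*6*x + 20 = 0
x* = -20/(2*6) = -5/3 = -1.6667 (rounded; the exact value -5/3 is used below)
Check constraint: 1*-1.6667 = -1.6667 >= -2 -- satisfied.
Step 2: Compute optimal value.
f(x*) = 6*(-5/3)^2 + 20*(-5/3) = -16.6667


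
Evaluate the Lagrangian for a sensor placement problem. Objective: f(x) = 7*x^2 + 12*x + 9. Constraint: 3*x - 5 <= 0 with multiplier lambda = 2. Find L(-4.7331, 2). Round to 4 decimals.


Step 1: Evaluate f(x).
f(-4.7331) = 7*(-4.7331)^2 + 12*(-4.7331) + 9 = 109.0184
Step 2: Evaluate g(x).
g(-4.7331) = 3*-4.7331 - 5 = -19.1993
Step 3: Compute Lagrangian.
L = 109.0184 + 2*-19.1993 = 70.6198


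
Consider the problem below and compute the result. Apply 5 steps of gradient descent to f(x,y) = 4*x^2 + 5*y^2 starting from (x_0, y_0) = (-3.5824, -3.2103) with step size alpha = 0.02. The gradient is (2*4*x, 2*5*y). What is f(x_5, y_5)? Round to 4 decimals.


Gradient descent on f(x,y) = 4*x^2 + 5*y^2.
Starting point: (-3.5824, -3.2103), alpha = 0.02
Step 1: grad_x = 2*4*-3.5824 = -28.6592, grad_y = 2*5*-3.2103 = -32.103
  x_1 = -3.5824 - 0.02*-28.6592 = -3.0092
  y_1 = -3.2103 - 0.02*-32.103 = -2.5682
Step 2: grad_x = 2*4*-3.0092 = -24.0737, grad_y = 2*5*-2.5682 = -25.6824
  x_2 = -3.0092 - 0.02*-24.0737 = -2.5277
  y_2 = -2.5682 - 0.02*-25.6824 = -2.0546
Step 3: grad_x = 2*4*-2.5277 = -20.2219, grad_y = 2*5*-2.0546 = -20.5459
  x_3 = -2.5277 - 0.02*-20.2219 = -2.1233
  y_3 = -2.0546 - 0.02*-20.5459 = -1.6437
Step 4: grad_x = 2*4*-2.1233 = -16.9864, grad_y = 2*5*-1.6437 = -16.4367
  x_4 = -2.1233 - 0.02*-16.9864 = -1.7836
  y_4 = -1.6437 - 0.02*-16.4367 = -1.3149
Step 5: grad_x = 2*4*-1.7836 = -14.2686, grad_y = 2*5*-1.3149 = -13.1494
  x_5 = -1.7836 - 0.02*-14.2686 = -1.4982
  y_5 = -1.3149 - 0.02*-13.1494 = -1.052
f(-1.4982, -1.052) = 4*(-1.4982)^2 + 5*(-1.052)^2 = 14.5114


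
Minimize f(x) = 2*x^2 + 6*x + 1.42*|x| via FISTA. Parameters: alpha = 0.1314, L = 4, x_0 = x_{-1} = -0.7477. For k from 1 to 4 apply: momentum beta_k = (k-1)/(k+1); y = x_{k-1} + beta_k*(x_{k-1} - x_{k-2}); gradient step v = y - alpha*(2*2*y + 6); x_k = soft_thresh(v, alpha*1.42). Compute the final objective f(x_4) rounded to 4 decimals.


FISTA on f(x) = 2*x^2 + 6*x + 1.42*|x|
L = 4, alpha = 0.1314
Iteration 1: beta = 0.0, y = -0.7477 + 0.0*(-0.7477 + 0.7477) = -0.7477
  grad(y) = 3.0092, v = y - alpha*grad = -1.1431
  prox(v) = soft_thresh(-1.1431, 0.1866) = -0.9565
Iteration 2: beta = 0.3333, y = -0.9565 + 0.3333*(-0.9565 + 0.7477) = -1.0261
  grad(y) = 1.8955, v = y - alpha*grad = -1.2752
  prox(v) = soft_thresh(-1.2752, 0.1866) = -1.0886
Iteration 3: beta = 0.5, y = -1.0886 + 0.5*(-1.0886 + 0.9565) = -1.1547
  grad(y) = 1.3814, v = y - alpha*grad = -1.3362
  prox(v) = soft_thresh(-1.3362, 0.1866) = -1.1496
Iteration 4: beta = 0.6, y = -1.1496 + 0.6*(-1.1496 + 1.0886) = -1.1862
  grad(y) = 1.2554, v = y - alpha*grad = -1.3511
  prox(v) = soft_thresh(-1.3511, 0.1866) = -1.1645
f(x_4) = 2*(-1.1645)^2 + 6*(-1.1645) + 1.42*|-1.1645| = -2.6213


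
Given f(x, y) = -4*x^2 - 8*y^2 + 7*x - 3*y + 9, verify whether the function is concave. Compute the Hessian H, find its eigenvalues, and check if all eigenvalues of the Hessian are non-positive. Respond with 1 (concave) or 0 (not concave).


The Hessian of f(x,y) = -4*x^2 - 8*y^2 + 7*x - 3*y + 9 is:
H = [[-8, 0], [0, -16]]
Trace = -8 - 16 = -24
Determinant = -8*-16 - (0)^2 = 128
Discriminant = (-24)^2 - 4*128 = 64.0
Eigenvalues: lambda_1 = -16.0, lambda_2 = -8.0
The function is concave.

1


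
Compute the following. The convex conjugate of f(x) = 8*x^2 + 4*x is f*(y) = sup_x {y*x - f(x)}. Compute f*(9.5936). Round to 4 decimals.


f*(y) = sup_x {y*x - a*x^2 - b*x} = sup_x {(y-b)*x - a*x^2}
FOC: (y - b) - 2a*x = 0 => x* = (y - b)/(2a)
x* = (9.5936 - 4)/(2*8) = 0.3496
f*(9.5936) = (y-b)^2/(4a) = (9.5936 - 4)^2/(4*8)
= 31.2884/32 = 0.9778


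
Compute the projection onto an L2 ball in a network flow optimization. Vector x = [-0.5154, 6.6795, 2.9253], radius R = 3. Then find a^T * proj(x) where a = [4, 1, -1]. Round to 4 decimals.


Step 1: Compute ||x|| (intermediates to 6 decimals).
||x|| = sqrt((-0.5154)^2 + 6.6795^2 + 2.9253^2) = 7.31018
Step 2: Project.
Since ||x|| > R, scale = R/||x|| = 3/7.31018 = 0.410387, proj(x) = scale * x
proj(x) = [-0.211513, 2.74118, 1.200505]
Step 3: Dot product.
a^T * proj(x) = 4*(-0.211513) + 1*2.74118 - 1*1.200505 = 0.6946


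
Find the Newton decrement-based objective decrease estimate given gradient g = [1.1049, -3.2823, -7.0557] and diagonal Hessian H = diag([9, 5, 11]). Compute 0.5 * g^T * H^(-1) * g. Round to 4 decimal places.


Step 1: H is diagonal, so H^(-1) * g = [0.1228, -0.6565, -0.6414].
Step 2: g^T H^(-1) g = sum_i g_i^2 / H_ii
  = (1.1049)^2/9 + (-3.2823)^2/5 + (-7.0557)^2/11
  = 0.1356 + 2.1547 + 4.5257 = 6.8161
Step 3: Objective decrease = 0.5 * g^T H^(-1) g = 3.408


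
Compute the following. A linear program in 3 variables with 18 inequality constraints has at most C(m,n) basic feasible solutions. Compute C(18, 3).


Each vertex corresponds to some choice of n active constraints out of m, so the number of vertices is at most C(m, n) = m! / (n!(m-n)!).
m = 18, n = 3
Numerator: 18 * 17 * 16
Denominator: 3! = 6
C(18, 3) = 816
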